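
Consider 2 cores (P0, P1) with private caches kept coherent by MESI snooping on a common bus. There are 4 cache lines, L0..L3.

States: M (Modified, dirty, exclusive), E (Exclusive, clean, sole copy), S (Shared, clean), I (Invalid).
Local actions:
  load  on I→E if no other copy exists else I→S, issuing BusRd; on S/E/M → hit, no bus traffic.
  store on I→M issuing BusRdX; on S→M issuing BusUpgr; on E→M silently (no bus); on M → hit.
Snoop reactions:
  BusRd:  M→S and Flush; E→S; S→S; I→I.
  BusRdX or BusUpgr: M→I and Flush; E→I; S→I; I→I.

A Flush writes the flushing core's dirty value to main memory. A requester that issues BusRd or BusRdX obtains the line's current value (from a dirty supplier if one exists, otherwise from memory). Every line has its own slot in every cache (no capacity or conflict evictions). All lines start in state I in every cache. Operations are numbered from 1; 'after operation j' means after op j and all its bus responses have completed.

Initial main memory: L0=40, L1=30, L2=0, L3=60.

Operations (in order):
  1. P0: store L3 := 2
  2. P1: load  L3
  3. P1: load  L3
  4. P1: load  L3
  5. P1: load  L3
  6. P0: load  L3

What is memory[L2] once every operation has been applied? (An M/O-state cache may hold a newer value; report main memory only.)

step 1: P0: store L3 := 2  ⟶  MI  (L3)  txn=BusRdX  M[L3]=60
step 2: P1: load  L3  ⟶  SS  (L3)  txn=BusRd+Flush  M[L3]=2
step 3: P1: load  L3  ⟶  SS  (L3)  txn=∅  M[L3]=2
step 4: P1: load  L3  ⟶  SS  (L3)  txn=∅  M[L3]=2
step 5: P1: load  L3  ⟶  SS  (L3)  txn=∅  M[L3]=2
step 6: P0: load  L3  ⟶  SS  (L3)  txn=∅  M[L3]=2

memory[L2] = 0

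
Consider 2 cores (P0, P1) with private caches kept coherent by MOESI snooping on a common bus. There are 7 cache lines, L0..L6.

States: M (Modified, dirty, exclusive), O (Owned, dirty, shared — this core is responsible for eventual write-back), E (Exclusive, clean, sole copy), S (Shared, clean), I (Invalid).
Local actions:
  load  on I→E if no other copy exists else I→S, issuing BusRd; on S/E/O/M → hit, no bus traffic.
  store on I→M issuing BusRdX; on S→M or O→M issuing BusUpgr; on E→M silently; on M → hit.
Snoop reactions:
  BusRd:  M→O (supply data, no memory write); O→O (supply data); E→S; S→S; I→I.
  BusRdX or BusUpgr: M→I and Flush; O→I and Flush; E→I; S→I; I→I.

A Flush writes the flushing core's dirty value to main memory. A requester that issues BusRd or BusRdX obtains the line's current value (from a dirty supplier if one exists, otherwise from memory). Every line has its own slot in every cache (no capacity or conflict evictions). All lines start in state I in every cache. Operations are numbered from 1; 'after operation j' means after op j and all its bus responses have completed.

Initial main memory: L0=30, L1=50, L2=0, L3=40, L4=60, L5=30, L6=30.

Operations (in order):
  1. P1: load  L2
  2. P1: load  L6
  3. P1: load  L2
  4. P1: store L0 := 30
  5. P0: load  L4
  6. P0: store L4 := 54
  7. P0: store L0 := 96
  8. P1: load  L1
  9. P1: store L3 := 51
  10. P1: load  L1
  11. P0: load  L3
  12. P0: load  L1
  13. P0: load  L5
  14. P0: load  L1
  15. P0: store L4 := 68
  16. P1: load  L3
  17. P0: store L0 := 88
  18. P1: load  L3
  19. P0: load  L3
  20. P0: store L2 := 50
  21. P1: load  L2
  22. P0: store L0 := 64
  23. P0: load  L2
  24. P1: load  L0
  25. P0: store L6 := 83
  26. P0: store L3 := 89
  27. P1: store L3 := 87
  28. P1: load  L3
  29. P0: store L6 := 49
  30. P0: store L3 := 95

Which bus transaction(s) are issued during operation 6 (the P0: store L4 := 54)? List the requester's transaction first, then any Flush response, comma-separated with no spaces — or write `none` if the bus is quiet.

bus = none

[1] P1: load  L2 | P0:I, P1:E(0) | bus: BusRd
[2] P1: load  L6 | P0:I, P1:E(30) | bus: BusRd
[3] P1: load  L2 | P0:I, P1:E(0) | bus: none
[4] P1: store L0 := 30 | P0:I, P1:M(30) | bus: BusRdX
[5] P0: load  L4 | P0:E(60), P1:I | bus: BusRd
[6] P0: store L4 := 54 | P0:M(54), P1:I | bus: none
[7] P0: store L0 := 96 | P0:M(96), P1:I | bus: BusRdX,Flush
[8] P1: load  L1 | P0:I, P1:E(50) | bus: BusRd
[9] P1: store L3 := 51 | P0:I, P1:M(51) | bus: BusRdX
[10] P1: load  L1 | P0:I, P1:E(50) | bus: none
[11] P0: load  L3 | P0:S(51), P1:O(51) | bus: BusRd
[12] P0: load  L1 | P0:S(50), P1:S(50) | bus: BusRd
[13] P0: load  L5 | P0:E(30), P1:I | bus: BusRd
[14] P0: load  L1 | P0:S(50), P1:S(50) | bus: none
[15] P0: store L4 := 68 | P0:M(68), P1:I | bus: none
[16] P1: load  L3 | P0:S(51), P1:O(51) | bus: none
[17] P0: store L0 := 88 | P0:M(88), P1:I | bus: none
[18] P1: load  L3 | P0:S(51), P1:O(51) | bus: none
[19] P0: load  L3 | P0:S(51), P1:O(51) | bus: none
[20] P0: store L2 := 50 | P0:M(50), P1:I | bus: BusRdX
[21] P1: load  L2 | P0:O(50), P1:S(50) | bus: BusRd
[22] P0: store L0 := 64 | P0:M(64), P1:I | bus: none
[23] P0: load  L2 | P0:O(50), P1:S(50) | bus: none
[24] P1: load  L0 | P0:O(64), P1:S(64) | bus: BusRd
[25] P0: store L6 := 83 | P0:M(83), P1:I | bus: BusRdX
[26] P0: store L3 := 89 | P0:M(89), P1:I | bus: BusUpgr,Flush
[27] P1: store L3 := 87 | P0:I, P1:M(87) | bus: BusRdX,Flush
[28] P1: load  L3 | P0:I, P1:M(87) | bus: none
[29] P0: store L6 := 49 | P0:M(49), P1:I | bus: none
[30] P0: store L3 := 95 | P0:M(95), P1:I | bus: BusRdX,Flush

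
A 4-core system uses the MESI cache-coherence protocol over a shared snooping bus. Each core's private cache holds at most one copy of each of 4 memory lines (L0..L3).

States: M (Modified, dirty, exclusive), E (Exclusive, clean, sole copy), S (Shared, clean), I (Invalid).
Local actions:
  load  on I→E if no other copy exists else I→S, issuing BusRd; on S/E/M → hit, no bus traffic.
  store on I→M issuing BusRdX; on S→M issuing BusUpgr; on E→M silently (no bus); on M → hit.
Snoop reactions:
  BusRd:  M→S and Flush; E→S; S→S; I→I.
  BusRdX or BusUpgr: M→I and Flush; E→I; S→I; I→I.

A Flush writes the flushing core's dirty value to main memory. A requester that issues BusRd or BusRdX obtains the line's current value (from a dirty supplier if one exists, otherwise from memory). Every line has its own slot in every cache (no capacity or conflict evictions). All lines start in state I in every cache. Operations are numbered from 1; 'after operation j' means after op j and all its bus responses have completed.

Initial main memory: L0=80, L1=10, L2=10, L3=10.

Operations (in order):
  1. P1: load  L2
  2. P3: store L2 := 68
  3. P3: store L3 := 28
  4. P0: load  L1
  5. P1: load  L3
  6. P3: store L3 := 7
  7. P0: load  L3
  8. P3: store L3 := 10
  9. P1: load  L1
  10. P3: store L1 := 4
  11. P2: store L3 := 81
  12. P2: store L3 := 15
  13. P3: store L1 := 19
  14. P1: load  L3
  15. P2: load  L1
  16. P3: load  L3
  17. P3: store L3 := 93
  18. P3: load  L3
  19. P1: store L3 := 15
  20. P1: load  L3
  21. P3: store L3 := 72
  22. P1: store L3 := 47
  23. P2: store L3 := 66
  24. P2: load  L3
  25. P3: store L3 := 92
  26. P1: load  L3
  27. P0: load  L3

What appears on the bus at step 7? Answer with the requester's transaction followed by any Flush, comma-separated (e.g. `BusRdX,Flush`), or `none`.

[1] P1: load  L2 | P0:I, P1:E(10), P2:I, P3:I | bus: BusRd
[2] P3: store L2 := 68 | P0:I, P1:I, P2:I, P3:M(68) | bus: BusRdX
[3] P3: store L3 := 28 | P0:I, P1:I, P2:I, P3:M(28) | bus: BusRdX
[4] P0: load  L1 | P0:E(10), P1:I, P2:I, P3:I | bus: BusRd
[5] P1: load  L3 | P0:I, P1:S(28), P2:I, P3:S(28) | bus: BusRd,Flush
[6] P3: store L3 := 7 | P0:I, P1:I, P2:I, P3:M(7) | bus: BusUpgr
[7] P0: load  L3 | P0:S(7), P1:I, P2:I, P3:S(7) | bus: BusRd,Flush
[8] P3: store L3 := 10 | P0:I, P1:I, P2:I, P3:M(10) | bus: BusUpgr
[9] P1: load  L1 | P0:S(10), P1:S(10), P2:I, P3:I | bus: BusRd
[10] P3: store L1 := 4 | P0:I, P1:I, P2:I, P3:M(4) | bus: BusRdX
[11] P2: store L3 := 81 | P0:I, P1:I, P2:M(81), P3:I | bus: BusRdX,Flush
[12] P2: store L3 := 15 | P0:I, P1:I, P2:M(15), P3:I | bus: none
[13] P3: store L1 := 19 | P0:I, P1:I, P2:I, P3:M(19) | bus: none
[14] P1: load  L3 | P0:I, P1:S(15), P2:S(15), P3:I | bus: BusRd,Flush
[15] P2: load  L1 | P0:I, P1:I, P2:S(19), P3:S(19) | bus: BusRd,Flush
[16] P3: load  L3 | P0:I, P1:S(15), P2:S(15), P3:S(15) | bus: BusRd
[17] P3: store L3 := 93 | P0:I, P1:I, P2:I, P3:M(93) | bus: BusUpgr
[18] P3: load  L3 | P0:I, P1:I, P2:I, P3:M(93) | bus: none
[19] P1: store L3 := 15 | P0:I, P1:M(15), P2:I, P3:I | bus: BusRdX,Flush
[20] P1: load  L3 | P0:I, P1:M(15), P2:I, P3:I | bus: none
[21] P3: store L3 := 72 | P0:I, P1:I, P2:I, P3:M(72) | bus: BusRdX,Flush
[22] P1: store L3 := 47 | P0:I, P1:M(47), P2:I, P3:I | bus: BusRdX,Flush
[23] P2: store L3 := 66 | P0:I, P1:I, P2:M(66), P3:I | bus: BusRdX,Flush
[24] P2: load  L3 | P0:I, P1:I, P2:M(66), P3:I | bus: none
[25] P3: store L3 := 92 | P0:I, P1:I, P2:I, P3:M(92) | bus: BusRdX,Flush
[26] P1: load  L3 | P0:I, P1:S(92), P2:I, P3:S(92) | bus: BusRd,Flush
[27] P0: load  L3 | P0:S(92), P1:S(92), P2:I, P3:S(92) | bus: BusRd

bus = BusRd,Flush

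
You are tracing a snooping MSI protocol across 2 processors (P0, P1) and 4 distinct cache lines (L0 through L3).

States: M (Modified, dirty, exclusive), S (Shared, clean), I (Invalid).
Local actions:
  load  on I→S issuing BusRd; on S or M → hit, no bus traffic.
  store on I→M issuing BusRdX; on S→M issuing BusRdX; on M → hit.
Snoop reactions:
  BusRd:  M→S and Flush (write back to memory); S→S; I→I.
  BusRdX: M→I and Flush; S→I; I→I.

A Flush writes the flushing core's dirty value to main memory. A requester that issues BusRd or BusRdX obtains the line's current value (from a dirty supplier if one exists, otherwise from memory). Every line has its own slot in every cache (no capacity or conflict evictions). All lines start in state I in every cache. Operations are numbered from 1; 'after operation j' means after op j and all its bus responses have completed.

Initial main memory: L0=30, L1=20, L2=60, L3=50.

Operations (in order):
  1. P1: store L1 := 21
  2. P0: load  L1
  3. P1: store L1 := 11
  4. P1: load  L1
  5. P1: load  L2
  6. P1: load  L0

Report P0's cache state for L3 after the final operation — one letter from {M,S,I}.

state = I

[1] P1: store L1 := 21 | P0:I, P1:M(21) | bus: BusRdX
[2] P0: load  L1 | P0:S(21), P1:S(21) | bus: BusRd,Flush
[3] P1: store L1 := 11 | P0:I, P1:M(11) | bus: BusRdX
[4] P1: load  L1 | P0:I, P1:M(11) | bus: none
[5] P1: load  L2 | P0:I, P1:S(60) | bus: BusRd
[6] P1: load  L0 | P0:I, P1:S(30) | bus: BusRd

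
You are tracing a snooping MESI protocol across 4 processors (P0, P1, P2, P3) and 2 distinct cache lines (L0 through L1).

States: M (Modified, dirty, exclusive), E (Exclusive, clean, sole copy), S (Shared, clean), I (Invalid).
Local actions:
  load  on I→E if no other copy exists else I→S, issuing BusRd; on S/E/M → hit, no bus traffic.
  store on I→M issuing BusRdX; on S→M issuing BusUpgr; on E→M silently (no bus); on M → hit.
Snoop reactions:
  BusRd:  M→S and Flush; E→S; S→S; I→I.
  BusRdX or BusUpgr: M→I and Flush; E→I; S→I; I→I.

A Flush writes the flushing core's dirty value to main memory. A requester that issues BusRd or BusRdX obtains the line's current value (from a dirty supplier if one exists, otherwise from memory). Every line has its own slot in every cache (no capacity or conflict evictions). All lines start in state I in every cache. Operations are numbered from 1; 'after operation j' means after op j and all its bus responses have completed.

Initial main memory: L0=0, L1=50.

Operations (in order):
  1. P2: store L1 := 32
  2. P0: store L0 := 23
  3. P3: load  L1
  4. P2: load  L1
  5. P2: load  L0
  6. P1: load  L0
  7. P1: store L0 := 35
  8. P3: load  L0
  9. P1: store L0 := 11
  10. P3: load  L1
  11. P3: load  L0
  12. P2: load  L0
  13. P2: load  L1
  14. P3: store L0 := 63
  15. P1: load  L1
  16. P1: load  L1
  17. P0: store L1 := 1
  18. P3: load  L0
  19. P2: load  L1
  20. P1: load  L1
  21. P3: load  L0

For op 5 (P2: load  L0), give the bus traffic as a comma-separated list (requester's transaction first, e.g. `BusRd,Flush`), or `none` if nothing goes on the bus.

bus = BusRd,Flush

[1] P2: store L1 := 32 | P0:I, P1:I, P2:M(32), P3:I | bus: BusRdX
[2] P0: store L0 := 23 | P0:M(23), P1:I, P2:I, P3:I | bus: BusRdX
[3] P3: load  L1 | P0:I, P1:I, P2:S(32), P3:S(32) | bus: BusRd,Flush
[4] P2: load  L1 | P0:I, P1:I, P2:S(32), P3:S(32) | bus: none
[5] P2: load  L0 | P0:S(23), P1:I, P2:S(23), P3:I | bus: BusRd,Flush
[6] P1: load  L0 | P0:S(23), P1:S(23), P2:S(23), P3:I | bus: BusRd
[7] P1: store L0 := 35 | P0:I, P1:M(35), P2:I, P3:I | bus: BusUpgr
[8] P3: load  L0 | P0:I, P1:S(35), P2:I, P3:S(35) | bus: BusRd,Flush
[9] P1: store L0 := 11 | P0:I, P1:M(11), P2:I, P3:I | bus: BusUpgr
[10] P3: load  L1 | P0:I, P1:I, P2:S(32), P3:S(32) | bus: none
[11] P3: load  L0 | P0:I, P1:S(11), P2:I, P3:S(11) | bus: BusRd,Flush
[12] P2: load  L0 | P0:I, P1:S(11), P2:S(11), P3:S(11) | bus: BusRd
[13] P2: load  L1 | P0:I, P1:I, P2:S(32), P3:S(32) | bus: none
[14] P3: store L0 := 63 | P0:I, P1:I, P2:I, P3:M(63) | bus: BusUpgr
[15] P1: load  L1 | P0:I, P1:S(32), P2:S(32), P3:S(32) | bus: BusRd
[16] P1: load  L1 | P0:I, P1:S(32), P2:S(32), P3:S(32) | bus: none
[17] P0: store L1 := 1 | P0:M(1), P1:I, P2:I, P3:I | bus: BusRdX
[18] P3: load  L0 | P0:I, P1:I, P2:I, P3:M(63) | bus: none
[19] P2: load  L1 | P0:S(1), P1:I, P2:S(1), P3:I | bus: BusRd,Flush
[20] P1: load  L1 | P0:S(1), P1:S(1), P2:S(1), P3:I | bus: BusRd
[21] P3: load  L0 | P0:I, P1:I, P2:I, P3:M(63) | bus: none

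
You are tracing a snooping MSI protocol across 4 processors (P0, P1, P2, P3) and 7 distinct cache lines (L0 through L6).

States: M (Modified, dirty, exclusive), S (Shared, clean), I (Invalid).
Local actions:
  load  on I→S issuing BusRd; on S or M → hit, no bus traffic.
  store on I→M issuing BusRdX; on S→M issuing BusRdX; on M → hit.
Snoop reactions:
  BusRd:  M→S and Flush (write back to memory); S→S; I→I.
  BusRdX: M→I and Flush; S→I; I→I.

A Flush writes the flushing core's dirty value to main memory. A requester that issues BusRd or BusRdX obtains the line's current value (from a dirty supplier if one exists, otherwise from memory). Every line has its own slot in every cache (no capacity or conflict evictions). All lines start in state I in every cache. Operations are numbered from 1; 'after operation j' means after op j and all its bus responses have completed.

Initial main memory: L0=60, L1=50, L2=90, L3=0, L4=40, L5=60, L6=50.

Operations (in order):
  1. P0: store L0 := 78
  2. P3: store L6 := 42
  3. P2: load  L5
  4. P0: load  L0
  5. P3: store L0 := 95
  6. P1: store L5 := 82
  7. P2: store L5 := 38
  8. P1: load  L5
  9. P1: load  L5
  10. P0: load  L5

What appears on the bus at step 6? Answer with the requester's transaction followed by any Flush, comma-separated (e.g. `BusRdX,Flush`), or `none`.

step 1: P0: store L0 := 78  ⟶  MIII  (L0)  txn=BusRdX  M[L0]=60
step 2: P3: store L6 := 42  ⟶  IIIM  (L6)  txn=BusRdX  M[L6]=50
step 3: P2: load  L5  ⟶  IISI  (L5)  txn=BusRd  M[L5]=60
step 4: P0: load  L0  ⟶  MIII  (L0)  txn=∅  M[L0]=60
step 5: P3: store L0 := 95  ⟶  IIIM  (L0)  txn=BusRdX+Flush  M[L0]=78
step 6: P1: store L5 := 82  ⟶  IMII  (L5)  txn=BusRdX  M[L5]=60
step 7: P2: store L5 := 38  ⟶  IIMI  (L5)  txn=BusRdX+Flush  M[L5]=82
step 8: P1: load  L5  ⟶  ISSI  (L5)  txn=BusRd+Flush  M[L5]=38
step 9: P1: load  L5  ⟶  ISSI  (L5)  txn=∅  M[L5]=38
step 10: P0: load  L5  ⟶  SSSI  (L5)  txn=BusRd  M[L5]=38

bus = BusRdX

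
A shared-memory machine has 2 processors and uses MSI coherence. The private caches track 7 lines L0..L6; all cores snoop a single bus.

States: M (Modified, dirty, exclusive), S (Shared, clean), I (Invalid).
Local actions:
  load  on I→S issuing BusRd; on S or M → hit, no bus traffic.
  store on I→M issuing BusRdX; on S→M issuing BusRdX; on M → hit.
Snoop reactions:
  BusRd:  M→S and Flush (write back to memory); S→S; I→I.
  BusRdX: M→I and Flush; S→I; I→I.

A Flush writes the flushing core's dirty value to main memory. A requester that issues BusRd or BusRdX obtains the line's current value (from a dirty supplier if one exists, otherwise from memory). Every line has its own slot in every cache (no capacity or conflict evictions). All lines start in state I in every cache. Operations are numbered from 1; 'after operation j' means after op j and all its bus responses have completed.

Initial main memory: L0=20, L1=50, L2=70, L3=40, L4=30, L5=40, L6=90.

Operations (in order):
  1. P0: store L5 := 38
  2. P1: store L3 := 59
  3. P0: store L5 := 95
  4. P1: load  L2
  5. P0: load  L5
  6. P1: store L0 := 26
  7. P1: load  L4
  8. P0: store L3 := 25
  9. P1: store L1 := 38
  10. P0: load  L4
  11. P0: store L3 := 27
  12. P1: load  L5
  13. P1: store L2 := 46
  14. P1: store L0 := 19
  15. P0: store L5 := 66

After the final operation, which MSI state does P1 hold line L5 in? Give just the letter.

  op1 P0: store L5 := 38 → M/I on L5; bus BusRdX; mem=40
  op2 P1: store L3 := 59 → I/M on L3; bus BusRdX; mem=40
  op3 P0: store L5 := 95 → M/I on L5; bus (none); mem=40
  op4 P1: load  L2 → I/S on L2; bus BusRd; mem=70
  op5 P0: load  L5 → M/I on L5; bus (none); mem=40
  op6 P1: store L0 := 26 → I/M on L0; bus BusRdX; mem=20
  op7 P1: load  L4 → I/S on L4; bus BusRd; mem=30
  op8 P0: store L3 := 25 → M/I on L3; bus BusRdX Flush; mem=59
  op9 P1: store L1 := 38 → I/M on L1; bus BusRdX; mem=50
  op10 P0: load  L4 → S/S on L4; bus BusRd; mem=30
  op11 P0: store L3 := 27 → M/I on L3; bus (none); mem=59
  op12 P1: load  L5 → S/S on L5; bus BusRd Flush; mem=95
  op13 P1: store L2 := 46 → I/M on L2; bus BusRdX; mem=70
  op14 P1: store L0 := 19 → I/M on L0; bus (none); mem=20
  op15 P0: store L5 := 66 → M/I on L5; bus BusRdX; mem=95

state = I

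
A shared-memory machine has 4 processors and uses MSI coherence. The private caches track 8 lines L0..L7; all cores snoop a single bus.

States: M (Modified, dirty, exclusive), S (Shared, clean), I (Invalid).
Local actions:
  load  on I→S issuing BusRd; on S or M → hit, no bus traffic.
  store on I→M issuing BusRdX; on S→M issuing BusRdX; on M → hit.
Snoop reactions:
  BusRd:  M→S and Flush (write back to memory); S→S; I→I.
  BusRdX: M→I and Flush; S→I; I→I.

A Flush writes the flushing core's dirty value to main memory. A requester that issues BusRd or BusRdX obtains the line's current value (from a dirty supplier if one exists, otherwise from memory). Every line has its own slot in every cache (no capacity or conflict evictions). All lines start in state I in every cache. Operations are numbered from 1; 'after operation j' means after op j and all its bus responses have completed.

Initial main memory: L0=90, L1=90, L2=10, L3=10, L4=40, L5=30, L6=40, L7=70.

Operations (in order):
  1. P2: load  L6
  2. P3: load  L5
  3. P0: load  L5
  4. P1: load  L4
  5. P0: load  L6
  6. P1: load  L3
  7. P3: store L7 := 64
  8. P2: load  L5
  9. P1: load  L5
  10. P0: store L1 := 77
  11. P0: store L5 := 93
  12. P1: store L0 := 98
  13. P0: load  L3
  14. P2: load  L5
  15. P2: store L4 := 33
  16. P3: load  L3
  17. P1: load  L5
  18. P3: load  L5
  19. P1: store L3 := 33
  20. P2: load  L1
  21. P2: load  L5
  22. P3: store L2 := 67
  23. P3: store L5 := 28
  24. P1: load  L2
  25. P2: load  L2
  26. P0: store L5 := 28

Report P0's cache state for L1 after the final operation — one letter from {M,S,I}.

  op1 P2: load  L6 → I/I/S/I on L6; bus BusRd; mem=40
  op2 P3: load  L5 → I/I/I/S on L5; bus BusRd; mem=30
  op3 P0: load  L5 → S/I/I/S on L5; bus BusRd; mem=30
  op4 P1: load  L4 → I/S/I/I on L4; bus BusRd; mem=40
  op5 P0: load  L6 → S/I/S/I on L6; bus BusRd; mem=40
  op6 P1: load  L3 → I/S/I/I on L3; bus BusRd; mem=10
  op7 P3: store L7 := 64 → I/I/I/M on L7; bus BusRdX; mem=70
  op8 P2: load  L5 → S/I/S/S on L5; bus BusRd; mem=30
  op9 P1: load  L5 → S/S/S/S on L5; bus BusRd; mem=30
  op10 P0: store L1 := 77 → M/I/I/I on L1; bus BusRdX; mem=90
  op11 P0: store L5 := 93 → M/I/I/I on L5; bus BusRdX; mem=30
  op12 P1: store L0 := 98 → I/M/I/I on L0; bus BusRdX; mem=90
  op13 P0: load  L3 → S/S/I/I on L3; bus BusRd; mem=10
  op14 P2: load  L5 → S/I/S/I on L5; bus BusRd Flush; mem=93
  op15 P2: store L4 := 33 → I/I/M/I on L4; bus BusRdX; mem=40
  op16 P3: load  L3 → S/S/I/S on L3; bus BusRd; mem=10
  op17 P1: load  L5 → S/S/S/I on L5; bus BusRd; mem=93
  op18 P3: load  L5 → S/S/S/S on L5; bus BusRd; mem=93
  op19 P1: store L3 := 33 → I/M/I/I on L3; bus BusRdX; mem=10
  op20 P2: load  L1 → S/I/S/I on L1; bus BusRd Flush; mem=77
  op21 P2: load  L5 → S/S/S/S on L5; bus (none); mem=93
  op22 P3: store L2 := 67 → I/I/I/M on L2; bus BusRdX; mem=10
  op23 P3: store L5 := 28 → I/I/I/M on L5; bus BusRdX; mem=93
  op24 P1: load  L2 → I/S/I/S on L2; bus BusRd Flush; mem=67
  op25 P2: load  L2 → I/S/S/S on L2; bus BusRd; mem=67
  op26 P0: store L5 := 28 → M/I/I/I on L5; bus BusRdX Flush; mem=28

state = S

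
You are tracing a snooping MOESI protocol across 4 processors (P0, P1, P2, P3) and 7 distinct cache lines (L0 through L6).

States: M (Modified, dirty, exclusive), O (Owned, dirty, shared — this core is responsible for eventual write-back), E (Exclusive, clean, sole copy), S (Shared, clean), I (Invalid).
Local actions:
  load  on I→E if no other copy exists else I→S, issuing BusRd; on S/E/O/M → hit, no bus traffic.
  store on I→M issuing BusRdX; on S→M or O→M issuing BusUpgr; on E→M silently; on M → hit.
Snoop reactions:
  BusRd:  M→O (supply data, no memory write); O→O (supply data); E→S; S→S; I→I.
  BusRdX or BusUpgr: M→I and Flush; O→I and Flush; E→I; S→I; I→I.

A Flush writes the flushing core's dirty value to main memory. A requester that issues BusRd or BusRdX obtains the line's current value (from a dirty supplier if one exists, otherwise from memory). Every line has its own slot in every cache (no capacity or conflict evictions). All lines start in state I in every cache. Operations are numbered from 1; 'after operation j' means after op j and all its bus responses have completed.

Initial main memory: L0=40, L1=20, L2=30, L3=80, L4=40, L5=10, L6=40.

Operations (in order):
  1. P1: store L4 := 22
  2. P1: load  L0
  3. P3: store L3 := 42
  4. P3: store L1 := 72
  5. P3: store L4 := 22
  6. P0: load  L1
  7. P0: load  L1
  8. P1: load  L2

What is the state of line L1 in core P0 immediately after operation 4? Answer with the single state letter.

state = I

[1] P1: store L4 := 22 | P0:I, P1:M(22), P2:I, P3:I | bus: BusRdX
[2] P1: load  L0 | P0:I, P1:E(40), P2:I, P3:I | bus: BusRd
[3] P3: store L3 := 42 | P0:I, P1:I, P2:I, P3:M(42) | bus: BusRdX
[4] P3: store L1 := 72 | P0:I, P1:I, P2:I, P3:M(72) | bus: BusRdX
[5] P3: store L4 := 22 | P0:I, P1:I, P2:I, P3:M(22) | bus: BusRdX,Flush
[6] P0: load  L1 | P0:S(72), P1:I, P2:I, P3:O(72) | bus: BusRd
[7] P0: load  L1 | P0:S(72), P1:I, P2:I, P3:O(72) | bus: none
[8] P1: load  L2 | P0:I, P1:E(30), P2:I, P3:I | bus: BusRd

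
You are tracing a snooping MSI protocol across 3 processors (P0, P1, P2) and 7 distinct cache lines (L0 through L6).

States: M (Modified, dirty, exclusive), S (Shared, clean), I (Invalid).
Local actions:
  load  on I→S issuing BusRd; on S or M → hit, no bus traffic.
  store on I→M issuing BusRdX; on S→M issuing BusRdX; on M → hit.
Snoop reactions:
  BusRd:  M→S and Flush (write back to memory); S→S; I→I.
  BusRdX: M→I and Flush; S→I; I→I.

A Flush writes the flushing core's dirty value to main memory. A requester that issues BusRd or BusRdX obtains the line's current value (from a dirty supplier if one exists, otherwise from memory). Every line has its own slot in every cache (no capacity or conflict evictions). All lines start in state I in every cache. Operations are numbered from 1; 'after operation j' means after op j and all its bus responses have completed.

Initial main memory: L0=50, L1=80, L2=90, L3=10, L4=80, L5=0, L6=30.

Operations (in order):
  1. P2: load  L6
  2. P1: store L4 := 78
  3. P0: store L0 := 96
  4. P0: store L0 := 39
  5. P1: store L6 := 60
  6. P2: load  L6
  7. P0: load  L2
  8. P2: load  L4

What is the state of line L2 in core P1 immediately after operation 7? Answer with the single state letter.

[1] P2: load  L6 | P0:I, P1:I, P2:S(30) | bus: BusRd
[2] P1: store L4 := 78 | P0:I, P1:M(78), P2:I | bus: BusRdX
[3] P0: store L0 := 96 | P0:M(96), P1:I, P2:I | bus: BusRdX
[4] P0: store L0 := 39 | P0:M(39), P1:I, P2:I | bus: none
[5] P1: store L6 := 60 | P0:I, P1:M(60), P2:I | bus: BusRdX
[6] P2: load  L6 | P0:I, P1:S(60), P2:S(60) | bus: BusRd,Flush
[7] P0: load  L2 | P0:S(90), P1:I, P2:I | bus: BusRd
[8] P2: load  L4 | P0:I, P1:S(78), P2:S(78) | bus: BusRd,Flush

state = I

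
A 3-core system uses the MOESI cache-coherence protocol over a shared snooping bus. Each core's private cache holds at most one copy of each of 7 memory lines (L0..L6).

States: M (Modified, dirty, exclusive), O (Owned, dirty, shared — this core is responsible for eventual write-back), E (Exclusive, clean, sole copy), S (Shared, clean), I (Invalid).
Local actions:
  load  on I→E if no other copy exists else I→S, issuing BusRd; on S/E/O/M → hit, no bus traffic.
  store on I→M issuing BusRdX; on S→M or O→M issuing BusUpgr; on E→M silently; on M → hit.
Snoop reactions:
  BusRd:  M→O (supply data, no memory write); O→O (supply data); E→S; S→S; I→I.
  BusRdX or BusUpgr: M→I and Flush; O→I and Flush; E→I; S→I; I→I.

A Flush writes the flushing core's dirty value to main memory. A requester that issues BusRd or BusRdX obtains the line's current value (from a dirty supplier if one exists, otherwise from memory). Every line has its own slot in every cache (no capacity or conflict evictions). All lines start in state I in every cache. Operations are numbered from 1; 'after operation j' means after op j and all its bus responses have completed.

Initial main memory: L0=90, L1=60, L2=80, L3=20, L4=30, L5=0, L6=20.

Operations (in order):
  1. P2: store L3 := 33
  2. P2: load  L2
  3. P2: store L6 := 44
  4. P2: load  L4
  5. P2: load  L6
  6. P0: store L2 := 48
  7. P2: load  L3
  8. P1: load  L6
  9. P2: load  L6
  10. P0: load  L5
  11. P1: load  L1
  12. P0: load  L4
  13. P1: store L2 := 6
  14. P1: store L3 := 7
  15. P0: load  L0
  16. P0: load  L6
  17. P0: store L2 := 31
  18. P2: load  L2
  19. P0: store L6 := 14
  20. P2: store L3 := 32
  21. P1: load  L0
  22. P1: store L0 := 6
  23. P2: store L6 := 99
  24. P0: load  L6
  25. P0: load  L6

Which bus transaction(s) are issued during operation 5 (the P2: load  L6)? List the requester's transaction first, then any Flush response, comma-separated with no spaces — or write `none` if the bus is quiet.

step 1: P2: store L3 := 33  ⟶  IIM  (L3)  txn=BusRdX  M[L3]=20
step 2: P2: load  L2  ⟶  IIE  (L2)  txn=BusRd  M[L2]=80
step 3: P2: store L6 := 44  ⟶  IIM  (L6)  txn=BusRdX  M[L6]=20
step 4: P2: load  L4  ⟶  IIE  (L4)  txn=BusRd  M[L4]=30
step 5: P2: load  L6  ⟶  IIM  (L6)  txn=∅  M[L6]=20
step 6: P0: store L2 := 48  ⟶  MII  (L2)  txn=BusRdX  M[L2]=80
step 7: P2: load  L3  ⟶  IIM  (L3)  txn=∅  M[L3]=20
step 8: P1: load  L6  ⟶  ISO  (L6)  txn=BusRd  M[L6]=20
step 9: P2: load  L6  ⟶  ISO  (L6)  txn=∅  M[L6]=20
step 10: P0: load  L5  ⟶  EII  (L5)  txn=BusRd  M[L5]=0
step 11: P1: load  L1  ⟶  IEI  (L1)  txn=BusRd  M[L1]=60
step 12: P0: load  L4  ⟶  SIS  (L4)  txn=BusRd  M[L4]=30
step 13: P1: store L2 := 6  ⟶  IMI  (L2)  txn=BusRdX+Flush  M[L2]=48
step 14: P1: store L3 := 7  ⟶  IMI  (L3)  txn=BusRdX+Flush  M[L3]=33
step 15: P0: load  L0  ⟶  EII  (L0)  txn=BusRd  M[L0]=90
step 16: P0: load  L6  ⟶  SSO  (L6)  txn=BusRd  M[L6]=20
step 17: P0: store L2 := 31  ⟶  MII  (L2)  txn=BusRdX+Flush  M[L2]=6
step 18: P2: load  L2  ⟶  OIS  (L2)  txn=BusRd  M[L2]=6
step 19: P0: store L6 := 14  ⟶  MII  (L6)  txn=BusUpgr+Flush  M[L6]=44
step 20: P2: store L3 := 32  ⟶  IIM  (L3)  txn=BusRdX+Flush  M[L3]=7
step 21: P1: load  L0  ⟶  SSI  (L0)  txn=BusRd  M[L0]=90
step 22: P1: store L0 := 6  ⟶  IMI  (L0)  txn=BusUpgr  M[L0]=90
step 23: P2: store L6 := 99  ⟶  IIM  (L6)  txn=BusRdX+Flush  M[L6]=14
step 24: P0: load  L6  ⟶  SIO  (L6)  txn=BusRd  M[L6]=14
step 25: P0: load  L6  ⟶  SIO  (L6)  txn=∅  M[L6]=14

bus = none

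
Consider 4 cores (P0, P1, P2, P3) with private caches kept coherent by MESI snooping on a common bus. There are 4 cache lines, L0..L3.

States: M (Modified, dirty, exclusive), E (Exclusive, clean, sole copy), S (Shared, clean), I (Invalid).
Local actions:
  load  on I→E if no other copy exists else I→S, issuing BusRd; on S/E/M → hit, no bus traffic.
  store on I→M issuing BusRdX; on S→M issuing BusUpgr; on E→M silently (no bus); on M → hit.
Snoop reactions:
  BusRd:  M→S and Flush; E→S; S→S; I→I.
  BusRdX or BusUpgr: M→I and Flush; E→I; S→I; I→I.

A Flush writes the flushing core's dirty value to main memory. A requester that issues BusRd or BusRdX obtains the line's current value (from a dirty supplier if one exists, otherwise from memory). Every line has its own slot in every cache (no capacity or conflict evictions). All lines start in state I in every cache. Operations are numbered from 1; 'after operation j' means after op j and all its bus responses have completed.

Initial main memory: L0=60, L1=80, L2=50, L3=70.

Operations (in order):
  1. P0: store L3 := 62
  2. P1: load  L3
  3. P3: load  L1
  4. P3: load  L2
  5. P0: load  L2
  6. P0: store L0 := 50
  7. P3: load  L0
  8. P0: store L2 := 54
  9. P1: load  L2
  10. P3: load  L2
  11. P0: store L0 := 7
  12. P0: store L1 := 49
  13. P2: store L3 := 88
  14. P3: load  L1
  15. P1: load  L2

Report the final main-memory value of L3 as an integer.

memory[L3] = 62

1. P0: store L3 := 62  bus=[BusRdX]  L3: P0=M P1=I P2=I P3=I  mem[L3]=70
2. P1: load  L3  bus=[BusRd,Flush]  L3: P0=S P1=S P2=I P3=I  mem[L3]=62
3. P3: load  L1  bus=[BusRd]  L1: P0=I P1=I P2=I P3=E  mem[L1]=80
4. P3: load  L2  bus=[BusRd]  L2: P0=I P1=I P2=I P3=E  mem[L2]=50
5. P0: load  L2  bus=[BusRd]  L2: P0=S P1=I P2=I P3=S  mem[L2]=50
6. P0: store L0 := 50  bus=[BusRdX]  L0: P0=M P1=I P2=I P3=I  mem[L0]=60
7. P3: load  L0  bus=[BusRd,Flush]  L0: P0=S P1=I P2=I P3=S  mem[L0]=50
8. P0: store L2 := 54  bus=[BusUpgr]  L2: P0=M P1=I P2=I P3=I  mem[L2]=50
9. P1: load  L2  bus=[BusRd,Flush]  L2: P0=S P1=S P2=I P3=I  mem[L2]=54
10. P3: load  L2  bus=[BusRd]  L2: P0=S P1=S P2=I P3=S  mem[L2]=54
11. P0: store L0 := 7  bus=[BusUpgr]  L0: P0=M P1=I P2=I P3=I  mem[L0]=50
12. P0: store L1 := 49  bus=[BusRdX]  L1: P0=M P1=I P2=I P3=I  mem[L1]=80
13. P2: store L3 := 88  bus=[BusRdX]  L3: P0=I P1=I P2=M P3=I  mem[L3]=62
14. P3: load  L1  bus=[BusRd,Flush]  L1: P0=S P1=I P2=I P3=S  mem[L1]=49
15. P1: load  L2  bus=[-]  L2: P0=S P1=S P2=I P3=S  mem[L2]=54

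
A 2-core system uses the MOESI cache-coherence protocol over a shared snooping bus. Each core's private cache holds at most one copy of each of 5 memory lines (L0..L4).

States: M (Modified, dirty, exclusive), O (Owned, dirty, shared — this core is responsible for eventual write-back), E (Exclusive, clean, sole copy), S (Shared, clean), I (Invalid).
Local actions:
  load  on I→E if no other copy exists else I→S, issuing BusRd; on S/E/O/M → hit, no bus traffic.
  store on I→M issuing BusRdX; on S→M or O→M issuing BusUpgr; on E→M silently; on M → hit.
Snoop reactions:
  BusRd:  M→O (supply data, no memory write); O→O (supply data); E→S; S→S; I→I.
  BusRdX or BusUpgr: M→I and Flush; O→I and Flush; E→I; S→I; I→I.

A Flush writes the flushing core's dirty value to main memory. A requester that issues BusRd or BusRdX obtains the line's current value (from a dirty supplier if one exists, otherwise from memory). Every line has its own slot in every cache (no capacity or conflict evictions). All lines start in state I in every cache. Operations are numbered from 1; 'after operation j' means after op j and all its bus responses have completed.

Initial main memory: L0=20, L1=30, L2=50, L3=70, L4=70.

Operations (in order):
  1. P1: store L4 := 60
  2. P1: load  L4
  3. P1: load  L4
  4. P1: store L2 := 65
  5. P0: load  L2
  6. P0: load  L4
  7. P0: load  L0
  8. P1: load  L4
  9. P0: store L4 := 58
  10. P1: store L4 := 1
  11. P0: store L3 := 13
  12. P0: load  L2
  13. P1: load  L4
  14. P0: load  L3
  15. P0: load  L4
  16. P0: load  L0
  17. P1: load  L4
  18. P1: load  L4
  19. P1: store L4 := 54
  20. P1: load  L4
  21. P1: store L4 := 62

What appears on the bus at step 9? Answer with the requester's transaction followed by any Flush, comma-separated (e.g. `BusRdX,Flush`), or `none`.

step 1: P1: store L4 := 60  ⟶  IM  (L4)  txn=BusRdX  M[L4]=70
step 2: P1: load  L4  ⟶  IM  (L4)  txn=∅  M[L4]=70
step 3: P1: load  L4  ⟶  IM  (L4)  txn=∅  M[L4]=70
step 4: P1: store L2 := 65  ⟶  IM  (L2)  txn=BusRdX  M[L2]=50
step 5: P0: load  L2  ⟶  SO  (L2)  txn=BusRd  M[L2]=50
step 6: P0: load  L4  ⟶  SO  (L4)  txn=BusRd  M[L4]=70
step 7: P0: load  L0  ⟶  EI  (L0)  txn=BusRd  M[L0]=20
step 8: P1: load  L4  ⟶  SO  (L4)  txn=∅  M[L4]=70
step 9: P0: store L4 := 58  ⟶  MI  (L4)  txn=BusUpgr+Flush  M[L4]=60
step 10: P1: store L4 := 1  ⟶  IM  (L4)  txn=BusRdX+Flush  M[L4]=58
step 11: P0: store L3 := 13  ⟶  MI  (L3)  txn=BusRdX  M[L3]=70
step 12: P0: load  L2  ⟶  SO  (L2)  txn=∅  M[L2]=50
step 13: P1: load  L4  ⟶  IM  (L4)  txn=∅  M[L4]=58
step 14: P0: load  L3  ⟶  MI  (L3)  txn=∅  M[L3]=70
step 15: P0: load  L4  ⟶  SO  (L4)  txn=BusRd  M[L4]=58
step 16: P0: load  L0  ⟶  EI  (L0)  txn=∅  M[L0]=20
step 17: P1: load  L4  ⟶  SO  (L4)  txn=∅  M[L4]=58
step 18: P1: load  L4  ⟶  SO  (L4)  txn=∅  M[L4]=58
step 19: P1: store L4 := 54  ⟶  IM  (L4)  txn=BusUpgr  M[L4]=58
step 20: P1: load  L4  ⟶  IM  (L4)  txn=∅  M[L4]=58
step 21: P1: store L4 := 62  ⟶  IM  (L4)  txn=∅  M[L4]=58

bus = BusUpgr,Flush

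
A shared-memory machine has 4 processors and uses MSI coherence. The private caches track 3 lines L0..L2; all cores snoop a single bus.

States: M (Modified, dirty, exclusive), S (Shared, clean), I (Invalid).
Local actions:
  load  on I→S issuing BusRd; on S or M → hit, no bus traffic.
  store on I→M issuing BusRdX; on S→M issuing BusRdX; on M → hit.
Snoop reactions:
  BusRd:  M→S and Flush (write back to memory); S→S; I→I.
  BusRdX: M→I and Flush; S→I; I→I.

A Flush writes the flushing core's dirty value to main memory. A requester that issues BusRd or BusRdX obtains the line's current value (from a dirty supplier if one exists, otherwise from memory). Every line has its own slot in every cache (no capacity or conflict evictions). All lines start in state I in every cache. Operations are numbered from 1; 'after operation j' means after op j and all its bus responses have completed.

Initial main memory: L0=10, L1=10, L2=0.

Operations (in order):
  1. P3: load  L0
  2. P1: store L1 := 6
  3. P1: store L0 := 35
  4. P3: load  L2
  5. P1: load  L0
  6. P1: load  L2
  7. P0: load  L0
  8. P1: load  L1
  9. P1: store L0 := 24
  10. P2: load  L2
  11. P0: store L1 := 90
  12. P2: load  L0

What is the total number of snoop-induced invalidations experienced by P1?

[1] P3: load  L0 | P0:I, P1:I, P2:I, P3:S(10) | bus: BusRd
[2] P1: store L1 := 6 | P0:I, P1:M(6), P2:I, P3:I | bus: BusRdX
[3] P1: store L0 := 35 | P0:I, P1:M(35), P2:I, P3:I | bus: BusRdX
[4] P3: load  L2 | P0:I, P1:I, P2:I, P3:S(0) | bus: BusRd
[5] P1: load  L0 | P0:I, P1:M(35), P2:I, P3:I | bus: none
[6] P1: load  L2 | P0:I, P1:S(0), P2:I, P3:S(0) | bus: BusRd
[7] P0: load  L0 | P0:S(35), P1:S(35), P2:I, P3:I | bus: BusRd,Flush
[8] P1: load  L1 | P0:I, P1:M(6), P2:I, P3:I | bus: none
[9] P1: store L0 := 24 | P0:I, P1:M(24), P2:I, P3:I | bus: BusRdX
[10] P2: load  L2 | P0:I, P1:S(0), P2:S(0), P3:S(0) | bus: BusRd
[11] P0: store L1 := 90 | P0:M(90), P1:I, P2:I, P3:I | bus: BusRdX,Flush
[12] P2: load  L0 | P0:I, P1:S(24), P2:S(24), P3:I | bus: BusRd,Flush

invalidations = 1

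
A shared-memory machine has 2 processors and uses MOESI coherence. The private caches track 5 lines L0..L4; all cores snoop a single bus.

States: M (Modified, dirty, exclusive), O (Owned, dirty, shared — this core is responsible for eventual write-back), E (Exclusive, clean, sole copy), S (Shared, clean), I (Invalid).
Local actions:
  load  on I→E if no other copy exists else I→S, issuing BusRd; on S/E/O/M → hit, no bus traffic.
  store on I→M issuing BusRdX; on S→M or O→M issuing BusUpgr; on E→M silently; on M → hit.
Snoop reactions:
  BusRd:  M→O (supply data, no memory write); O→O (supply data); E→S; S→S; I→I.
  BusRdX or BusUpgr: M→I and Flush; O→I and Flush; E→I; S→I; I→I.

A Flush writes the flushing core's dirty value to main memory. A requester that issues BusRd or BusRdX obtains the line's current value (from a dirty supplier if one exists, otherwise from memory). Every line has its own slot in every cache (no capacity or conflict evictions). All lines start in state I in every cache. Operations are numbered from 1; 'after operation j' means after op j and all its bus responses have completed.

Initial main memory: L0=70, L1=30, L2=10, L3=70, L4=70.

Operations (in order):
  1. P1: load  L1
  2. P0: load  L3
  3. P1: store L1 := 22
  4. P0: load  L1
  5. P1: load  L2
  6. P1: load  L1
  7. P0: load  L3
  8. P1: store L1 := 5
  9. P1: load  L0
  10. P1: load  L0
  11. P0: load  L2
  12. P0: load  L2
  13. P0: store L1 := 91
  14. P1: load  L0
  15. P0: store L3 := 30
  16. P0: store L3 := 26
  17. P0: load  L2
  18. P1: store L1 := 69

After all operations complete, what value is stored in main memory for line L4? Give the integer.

1. P1: load  L1  bus=[BusRd]  L1: P0=I P1=E  mem[L1]=30
2. P0: load  L3  bus=[BusRd]  L3: P0=E P1=I  mem[L3]=70
3. P1: store L1 := 22  bus=[-]  L1: P0=I P1=M  mem[L1]=30
4. P0: load  L1  bus=[BusRd]  L1: P0=S P1=O  mem[L1]=30
5. P1: load  L2  bus=[BusRd]  L2: P0=I P1=E  mem[L2]=10
6. P1: load  L1  bus=[-]  L1: P0=S P1=O  mem[L1]=30
7. P0: load  L3  bus=[-]  L3: P0=E P1=I  mem[L3]=70
8. P1: store L1 := 5  bus=[BusUpgr]  L1: P0=I P1=M  mem[L1]=30
9. P1: load  L0  bus=[BusRd]  L0: P0=I P1=E  mem[L0]=70
10. P1: load  L0  bus=[-]  L0: P0=I P1=E  mem[L0]=70
11. P0: load  L2  bus=[BusRd]  L2: P0=S P1=S  mem[L2]=10
12. P0: load  L2  bus=[-]  L2: P0=S P1=S  mem[L2]=10
13. P0: store L1 := 91  bus=[BusRdX,Flush]  L1: P0=M P1=I  mem[L1]=5
14. P1: load  L0  bus=[-]  L0: P0=I P1=E  mem[L0]=70
15. P0: store L3 := 30  bus=[-]  L3: P0=M P1=I  mem[L3]=70
16. P0: store L3 := 26  bus=[-]  L3: P0=M P1=I  mem[L3]=70
17. P0: load  L2  bus=[-]  L2: P0=S P1=S  mem[L2]=10
18. P1: store L1 := 69  bus=[BusRdX,Flush]  L1: P0=I P1=M  mem[L1]=91

memory[L4] = 70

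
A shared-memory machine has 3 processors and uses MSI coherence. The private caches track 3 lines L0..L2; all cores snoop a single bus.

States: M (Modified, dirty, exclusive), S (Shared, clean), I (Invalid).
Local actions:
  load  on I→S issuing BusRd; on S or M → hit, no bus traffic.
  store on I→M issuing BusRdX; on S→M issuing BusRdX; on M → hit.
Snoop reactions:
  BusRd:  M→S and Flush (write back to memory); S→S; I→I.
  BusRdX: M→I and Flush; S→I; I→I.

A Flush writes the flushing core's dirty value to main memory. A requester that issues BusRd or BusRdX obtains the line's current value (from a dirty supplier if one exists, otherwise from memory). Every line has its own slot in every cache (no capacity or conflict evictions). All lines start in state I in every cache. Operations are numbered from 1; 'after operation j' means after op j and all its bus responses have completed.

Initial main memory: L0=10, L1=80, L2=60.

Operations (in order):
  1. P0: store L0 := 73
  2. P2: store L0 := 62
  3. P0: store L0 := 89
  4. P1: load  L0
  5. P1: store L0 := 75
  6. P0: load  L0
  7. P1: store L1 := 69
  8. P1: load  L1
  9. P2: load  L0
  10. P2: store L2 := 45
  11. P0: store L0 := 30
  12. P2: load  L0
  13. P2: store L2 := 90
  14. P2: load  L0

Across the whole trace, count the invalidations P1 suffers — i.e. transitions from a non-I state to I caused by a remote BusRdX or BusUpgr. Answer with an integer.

invalidations = 1

1. P0: store L0 := 73  bus=[BusRdX]  L0: P0=M P1=I P2=I  mem[L0]=10
2. P2: store L0 := 62  bus=[BusRdX,Flush]  L0: P0=I P1=I P2=M  mem[L0]=73
3. P0: store L0 := 89  bus=[BusRdX,Flush]  L0: P0=M P1=I P2=I  mem[L0]=62
4. P1: load  L0  bus=[BusRd,Flush]  L0: P0=S P1=S P2=I  mem[L0]=89
5. P1: store L0 := 75  bus=[BusRdX]  L0: P0=I P1=M P2=I  mem[L0]=89
6. P0: load  L0  bus=[BusRd,Flush]  L0: P0=S P1=S P2=I  mem[L0]=75
7. P1: store L1 := 69  bus=[BusRdX]  L1: P0=I P1=M P2=I  mem[L1]=80
8. P1: load  L1  bus=[-]  L1: P0=I P1=M P2=I  mem[L1]=80
9. P2: load  L0  bus=[BusRd]  L0: P0=S P1=S P2=S  mem[L0]=75
10. P2: store L2 := 45  bus=[BusRdX]  L2: P0=I P1=I P2=M  mem[L2]=60
11. P0: store L0 := 30  bus=[BusRdX]  L0: P0=M P1=I P2=I  mem[L0]=75
12. P2: load  L0  bus=[BusRd,Flush]  L0: P0=S P1=I P2=S  mem[L0]=30
13. P2: store L2 := 90  bus=[-]  L2: P0=I P1=I P2=M  mem[L2]=60
14. P2: load  L0  bus=[-]  L0: P0=S P1=I P2=S  mem[L0]=30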